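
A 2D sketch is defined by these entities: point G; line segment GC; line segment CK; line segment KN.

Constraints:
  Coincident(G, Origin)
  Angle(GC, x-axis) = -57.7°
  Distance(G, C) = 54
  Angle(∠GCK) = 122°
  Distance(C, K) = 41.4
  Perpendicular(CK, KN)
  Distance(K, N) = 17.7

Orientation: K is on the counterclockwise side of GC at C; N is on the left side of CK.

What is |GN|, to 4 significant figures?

75.44

G is at the origin; GC runs at -57.7° with length 54.0, so C = 54.0·(cos -57.7°, sin -57.7°) = (28.86, -45.64). ∠GCK = 122.0°, so CK runs at -57.7° + (180° − 122.0°) = 0.3000° from the x-axis; with |CK| = 41.4, K = C + 41.4·(cos 0.3000°, sin 0.3000°) = (70.25, -45.43). The perpendicularity gives KN at right angles to CK; with |KN| = 17.7 on the left of CK, N = K + 17.7·(-0.005236, 1.000) = (70.16, -27.73). Then |GN| = |N − G| = 75.44.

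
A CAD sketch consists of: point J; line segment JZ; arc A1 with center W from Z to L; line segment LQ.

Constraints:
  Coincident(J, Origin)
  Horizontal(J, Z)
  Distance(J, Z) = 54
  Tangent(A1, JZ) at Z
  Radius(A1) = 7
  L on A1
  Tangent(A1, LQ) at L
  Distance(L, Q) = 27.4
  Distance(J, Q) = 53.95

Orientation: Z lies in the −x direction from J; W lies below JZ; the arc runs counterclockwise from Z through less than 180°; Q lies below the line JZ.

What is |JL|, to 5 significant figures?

60.591

J is at the origin; JZ is horizontal with |JZ| = 54.0 and Z on the −x side, so Z = (-54.000, 0.0000). Since A1 is tangent to JZ there, WZ ⟂ JZ, so W = Z + (0, -7) = (-54.000, -7.0000). Since WL ⟂ LQ (tangency), |WQ| = √(7.0² + 27.4²) = 28.280 regardless of where L sits on A1. So Q lies on both circle(J, 53.95) and circle(W, 28.280); the below-JZ intersection is Q = (-42.729, -32.937). L is the foot of the tangent from Q: L = (-59.530, -11.292).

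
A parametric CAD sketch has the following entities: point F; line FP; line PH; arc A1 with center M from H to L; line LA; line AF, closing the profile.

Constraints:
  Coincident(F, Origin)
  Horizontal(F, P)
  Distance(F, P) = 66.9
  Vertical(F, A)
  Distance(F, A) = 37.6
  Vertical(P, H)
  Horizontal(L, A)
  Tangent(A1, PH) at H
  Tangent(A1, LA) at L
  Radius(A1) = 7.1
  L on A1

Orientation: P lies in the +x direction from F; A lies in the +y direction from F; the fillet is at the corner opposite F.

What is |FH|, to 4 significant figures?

73.52

The virtual corner opposite F is at (66.90, 37.60). The tangent condition forces MH to be normal to PH and tangency of A1 to LA means the radius ML is perpendicular to LA, with radius 7.1, so the center M sits 7.1 in from both sides at M = (59.80, 30.50). That places the tangent points at H = (66.90, 30.50) on PH and L = (59.80, 37.60) on LA. Then |FH| = |H − F| = 73.52.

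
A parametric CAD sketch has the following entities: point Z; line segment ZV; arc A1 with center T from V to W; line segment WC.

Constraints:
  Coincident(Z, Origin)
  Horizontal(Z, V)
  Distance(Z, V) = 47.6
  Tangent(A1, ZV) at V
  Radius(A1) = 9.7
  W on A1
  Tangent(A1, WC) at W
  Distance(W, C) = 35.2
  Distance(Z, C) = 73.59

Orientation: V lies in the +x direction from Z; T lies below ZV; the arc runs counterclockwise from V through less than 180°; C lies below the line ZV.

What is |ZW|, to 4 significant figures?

42.20

Checks: Z = (0.00, 0.00) ✓; |TW| = 9.700 ✓; ∠(TW, WC) = 90.00° ✓; |WC| = 35.20 ✓; |ZC| = 73.59 ✓.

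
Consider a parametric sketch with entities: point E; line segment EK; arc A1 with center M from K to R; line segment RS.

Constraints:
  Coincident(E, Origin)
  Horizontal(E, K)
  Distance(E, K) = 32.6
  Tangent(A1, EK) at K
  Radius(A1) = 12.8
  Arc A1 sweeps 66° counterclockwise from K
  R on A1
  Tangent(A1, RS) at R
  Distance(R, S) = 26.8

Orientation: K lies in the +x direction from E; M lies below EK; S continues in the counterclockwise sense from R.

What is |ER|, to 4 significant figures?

22.24

Since A1 is tangent to EK there, MK ⟂ EK, so M = K + (0, -12.8) = (32.60, -12.80). On A1, K sits at bearing 90° from M; a 66° counterclockwise sweep puts R at bearing 156°, so R = M + 12.8·(cos 156°, sin 156°) = (20.91, -7.594). Then |ER| = |R − E| = 22.24.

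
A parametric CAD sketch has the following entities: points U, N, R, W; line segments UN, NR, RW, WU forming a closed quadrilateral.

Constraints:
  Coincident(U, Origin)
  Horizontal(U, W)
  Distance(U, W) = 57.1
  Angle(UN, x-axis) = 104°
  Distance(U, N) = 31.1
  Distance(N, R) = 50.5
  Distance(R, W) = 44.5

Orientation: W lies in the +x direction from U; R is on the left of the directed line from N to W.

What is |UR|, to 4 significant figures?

58.95

U is at the origin; UW is horizontal with |UW| = 57.1 and W in +x, so W = (57.1, 0). UN runs at 104.0° with |UN| = 31.1, so N = (-7.524, 30.18). R is determined by |NR| = 50.5 and |RW| = 44.5 together: it lies at the intersection of circle(N, 50.5) and circle(W, 44.5). With |NW| = 71.32, the foot of the radical line on NW is 39.66 from N and the perpendicular offset is √(50.5² − 39.66²) = 31.27. Taking the left-of-NW solution: R = (41.64, 41.73).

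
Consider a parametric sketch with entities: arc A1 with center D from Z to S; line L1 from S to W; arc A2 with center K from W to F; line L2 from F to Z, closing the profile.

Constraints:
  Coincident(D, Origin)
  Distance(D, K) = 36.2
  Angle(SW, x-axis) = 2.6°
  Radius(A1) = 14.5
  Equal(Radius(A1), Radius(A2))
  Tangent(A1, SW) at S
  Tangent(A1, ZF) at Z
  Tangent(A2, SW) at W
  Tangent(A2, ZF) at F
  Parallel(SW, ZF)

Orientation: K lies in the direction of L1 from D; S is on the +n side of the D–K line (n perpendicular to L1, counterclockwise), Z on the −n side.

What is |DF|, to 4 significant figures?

39.00

The slot axis is L1's direction at 2.6°, so u = (cos 2.6°, sin 2.6°) = (0.9990, 0.04536) and n = (−sin 2.6°, cos 2.6°) = (-0.04536, 0.9990). D is at the origin and K lies 36.2 along u from D, so K = 36.2·u = (36.16, 1.642). Tangency of A1 to both parallel lines with radius 14.5 puts S and Z at D ± 14.5·n: S = (-0.6578, 14.49), Z = (0.6578, -14.49). Equal radii place W and F the same way about K: W = K + 14.5·n = (35.50, 16.13), F = K − 14.5·n = (36.82, -12.84). Then |DF| = |F − D| = 39.00.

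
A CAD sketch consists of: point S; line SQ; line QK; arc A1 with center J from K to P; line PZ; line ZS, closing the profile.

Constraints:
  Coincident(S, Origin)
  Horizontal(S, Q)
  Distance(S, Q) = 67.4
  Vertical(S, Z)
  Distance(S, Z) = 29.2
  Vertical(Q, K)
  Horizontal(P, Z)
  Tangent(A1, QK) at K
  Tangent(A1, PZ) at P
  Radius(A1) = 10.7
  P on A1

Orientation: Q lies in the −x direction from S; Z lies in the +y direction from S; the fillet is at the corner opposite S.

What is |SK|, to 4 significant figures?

69.89

S is at the origin; S and Q share the same y with |SQ| = 67.4 and Q on the −x side, so Q = (-67.40, 0.000). SZ is vertical with |SZ| = 29.2 and Z on the +y side, so Z = (0.000, 29.20). The virtual corner opposite S is at (-67.40, 29.20). Since A1 is tangent to QK there, JK ⟂ QK and A1 meets PZ tangentially, so JP is at right angles to PZ, with radius 10.7, so the center J sits 10.7 in from both sides at J = (-56.70, 18.50). That places the tangent points at K = (-67.40, 18.50) on QK and P = (-56.70, 29.20) on PZ. Then |SK| = |K − S| = 69.89.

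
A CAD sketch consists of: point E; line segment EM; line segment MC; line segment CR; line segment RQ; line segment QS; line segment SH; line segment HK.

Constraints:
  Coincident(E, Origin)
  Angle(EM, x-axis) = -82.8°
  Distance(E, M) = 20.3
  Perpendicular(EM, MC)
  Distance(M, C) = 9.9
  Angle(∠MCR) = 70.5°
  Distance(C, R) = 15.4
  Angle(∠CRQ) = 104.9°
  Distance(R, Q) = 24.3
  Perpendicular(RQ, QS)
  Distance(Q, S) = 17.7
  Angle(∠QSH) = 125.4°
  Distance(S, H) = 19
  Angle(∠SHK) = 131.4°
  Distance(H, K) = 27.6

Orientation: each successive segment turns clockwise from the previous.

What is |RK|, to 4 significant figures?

28.78

E is at the origin; EM runs at -82.8° with length 20.3, so M = (2.544, -20.14). EM ⟂ MC, so MC runs at -172.8°; with |MC| = 9.9, C = (-7.278, -21.38). ∠MCR = 70.5° gives CR at 77.70° from the x-axis; with |CR| = 15.4, R = (-3.997, -6.334). ∠CRQ = 104.9° gives RQ at 2.600° from the x-axis; with |RQ| = 24.3, Q = (20.28, -5.232). RQ is perpendicular to QS, so QS runs at -87.40°; with |QS| = 17.7, S = (21.08, -22.91). ∠QSH = 125.4° gives SH at -142.0° from the x-axis; with |SH| = 19.0, H = (6.109, -34.61). ∠SHK = 131.4° gives HK at 169.4° from the x-axis; with |HK| = 27.6, K = (-21.02, -29.53). Then |RK| = |K − R| = 28.78.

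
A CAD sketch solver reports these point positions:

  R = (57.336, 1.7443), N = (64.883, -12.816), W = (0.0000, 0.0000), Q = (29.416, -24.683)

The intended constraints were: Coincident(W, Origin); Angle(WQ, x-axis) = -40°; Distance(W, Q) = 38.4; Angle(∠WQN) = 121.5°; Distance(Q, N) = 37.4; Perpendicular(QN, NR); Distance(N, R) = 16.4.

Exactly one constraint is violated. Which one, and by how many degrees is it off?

Perpendicular(QN, NR) — off by 8.90°.

W = (0.00, 0.00) ✓; WQ at -40.00° ✓; |WQ| = 38.40 ✓; ∠WQN = 121.5° ✓; |QN| = 37.40 ✓; ∠(QN, NR) = 98.90° ✗; |NR| = 16.40 ✓.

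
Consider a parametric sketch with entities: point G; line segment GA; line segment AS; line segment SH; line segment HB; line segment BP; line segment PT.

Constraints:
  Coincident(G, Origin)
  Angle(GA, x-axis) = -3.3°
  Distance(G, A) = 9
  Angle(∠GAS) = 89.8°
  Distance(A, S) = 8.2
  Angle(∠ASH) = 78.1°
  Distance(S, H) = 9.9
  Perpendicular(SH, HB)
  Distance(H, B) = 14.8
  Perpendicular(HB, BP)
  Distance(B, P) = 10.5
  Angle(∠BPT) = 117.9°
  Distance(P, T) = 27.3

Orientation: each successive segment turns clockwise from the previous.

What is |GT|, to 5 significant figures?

28.438

G is at the origin; GA runs at -3.3° with length 9.0, so A = (8.9851, -0.51808). ∠GAS = 89.8° gives AS at -93.500° from the x-axis; with |AS| = 8.2, S = (8.4845, -8.7028). ∠ASH = 78.1° gives SH at 164.60° from the x-axis; with |SH| = 9.9, H = (-1.0601, -6.0738). SH is perpendicular to HB, so HB runs at 74.600°; with |HB| = 14.8, B = (2.8702, 8.1948). The perpendicularity gives BP at right angles to HB, so BP runs at -15.400°; with |BP| = 10.5, P = (12.993, 5.4065). ∠BPT = 117.9° gives PT at -77.500° from the x-axis; with |PT| = 27.3, T = (18.902, -21.246). Then |GT| = |T − G| = 28.438.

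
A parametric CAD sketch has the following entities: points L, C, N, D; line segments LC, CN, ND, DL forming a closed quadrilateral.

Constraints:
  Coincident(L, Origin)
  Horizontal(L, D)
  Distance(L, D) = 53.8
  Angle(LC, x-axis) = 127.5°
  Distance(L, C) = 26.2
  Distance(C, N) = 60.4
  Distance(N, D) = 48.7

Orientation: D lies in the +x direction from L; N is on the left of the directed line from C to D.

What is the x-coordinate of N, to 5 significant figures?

38.784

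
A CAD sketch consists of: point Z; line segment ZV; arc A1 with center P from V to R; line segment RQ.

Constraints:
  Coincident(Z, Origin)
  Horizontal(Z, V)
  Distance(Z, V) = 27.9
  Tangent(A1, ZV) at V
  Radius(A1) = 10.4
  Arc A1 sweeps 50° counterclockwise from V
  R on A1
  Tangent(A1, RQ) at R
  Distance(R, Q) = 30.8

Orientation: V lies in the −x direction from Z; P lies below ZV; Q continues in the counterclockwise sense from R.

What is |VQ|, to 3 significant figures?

38.9

Z is at the origin; ZV is horizontal with |ZV| = 27.9 and V on the −x side, so V = (-27.9, 0.00). Since A1 is tangent to ZV there, PV ⟂ ZV, so P = V + (0, -10.4) = (-27.9, -10.4). On A1, V sits at bearing 90° from P; a 50° counterclockwise sweep puts R at bearing 140°, so R = P + 10.4·(cos 140°, sin 140°) = (-35.9, -3.72). Tangency of A1 to RQ means the radius PR is perpendicular to RQ, so RQ runs along (−sin 140°, cos 140°); with |RQ| = 30.8, Q = (-55.7, -27.3). Then |VQ| = |Q − V| = 38.9.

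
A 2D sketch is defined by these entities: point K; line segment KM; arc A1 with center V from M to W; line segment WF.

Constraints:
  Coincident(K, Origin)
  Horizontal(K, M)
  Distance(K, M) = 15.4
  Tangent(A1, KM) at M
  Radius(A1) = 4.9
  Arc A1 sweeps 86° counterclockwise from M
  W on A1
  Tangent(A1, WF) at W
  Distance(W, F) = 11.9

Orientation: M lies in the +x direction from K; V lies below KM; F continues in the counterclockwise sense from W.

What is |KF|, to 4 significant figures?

19.07

On A1, M sits at bearing 90° from V; an 86° counterclockwise sweep puts W at bearing 176°, so W = V + 4.9·(cos 176°, sin 176°) = (10.51, -4.558). The tangent condition forces VW to be normal to WF, so WF runs along (−sin 176°, cos 176°); with |WF| = 11.9, F = (9.682, -16.43). Then |KF| = |F − K| = 19.07.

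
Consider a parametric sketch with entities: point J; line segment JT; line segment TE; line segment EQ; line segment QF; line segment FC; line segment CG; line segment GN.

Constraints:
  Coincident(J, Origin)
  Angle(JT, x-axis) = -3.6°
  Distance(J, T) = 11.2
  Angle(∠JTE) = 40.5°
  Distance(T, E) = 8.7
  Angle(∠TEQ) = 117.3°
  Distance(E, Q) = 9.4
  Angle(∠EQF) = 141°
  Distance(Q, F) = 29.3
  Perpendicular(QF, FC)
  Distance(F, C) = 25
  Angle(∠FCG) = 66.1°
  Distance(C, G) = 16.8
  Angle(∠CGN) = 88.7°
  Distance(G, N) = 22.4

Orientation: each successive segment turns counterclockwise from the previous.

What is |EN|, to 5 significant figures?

31.803

∠FCG = 66.1° gives CG at 81.500° from the x-axis; with |CG| = 16.8, G = (3.9128, -19.166). ∠CGN = 88.7° gives GN at 172.80° from the x-axis; with |GN| = 22.4, N = (-18.311, -16.359). Then |EN| = |N − E| = 31.803.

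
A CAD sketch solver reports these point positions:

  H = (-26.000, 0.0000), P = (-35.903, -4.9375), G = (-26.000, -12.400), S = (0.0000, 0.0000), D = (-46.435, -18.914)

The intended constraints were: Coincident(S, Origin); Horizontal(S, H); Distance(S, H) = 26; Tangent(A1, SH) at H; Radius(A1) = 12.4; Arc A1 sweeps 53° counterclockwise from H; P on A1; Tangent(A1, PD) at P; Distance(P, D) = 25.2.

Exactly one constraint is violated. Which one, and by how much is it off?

Distance(P, D) = 25.2 — off by 7.70.

S = (0.00, 0.00) ✓; S.y = 0.00, H.y = 0.00 ✓; |SH| = 26.00 ✓; ∠(GH, HS) = 90.00° ✓; |GH| = 12.40 ✓; bearing(G→P) − bearing(G→H) = 53.00° ✓; |GP| = 12.40 ✓; ∠(GP, PD) = 90.00° ✓; |PD| = 17.50 ✗.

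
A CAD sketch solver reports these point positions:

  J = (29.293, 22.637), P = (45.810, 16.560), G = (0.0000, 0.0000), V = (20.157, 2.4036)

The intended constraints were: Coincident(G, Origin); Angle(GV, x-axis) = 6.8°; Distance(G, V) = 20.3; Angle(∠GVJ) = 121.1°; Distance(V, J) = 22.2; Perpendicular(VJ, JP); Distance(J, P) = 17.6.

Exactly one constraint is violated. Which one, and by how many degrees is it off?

Perpendicular(VJ, JP) — off by 4.10°.

G = (0.00, 0.00) ✓; GV at 6.800° ✓; |GV| = 20.30 ✓; ∠GVJ = 121.1° ✓; |VJ| = 22.20 ✓; ∠(VJ, JP) = 85.90° ✗; |JP| = 17.60 ✓.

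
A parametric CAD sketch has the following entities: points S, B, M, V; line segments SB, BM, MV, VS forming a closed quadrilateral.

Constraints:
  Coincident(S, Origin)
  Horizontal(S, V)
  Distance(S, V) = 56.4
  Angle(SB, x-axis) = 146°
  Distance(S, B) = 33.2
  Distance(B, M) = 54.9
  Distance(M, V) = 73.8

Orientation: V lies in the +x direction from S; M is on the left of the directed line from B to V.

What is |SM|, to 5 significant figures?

58.941

Checks: |BM| = 54.90 ✓; |MV| = 73.80 ✓.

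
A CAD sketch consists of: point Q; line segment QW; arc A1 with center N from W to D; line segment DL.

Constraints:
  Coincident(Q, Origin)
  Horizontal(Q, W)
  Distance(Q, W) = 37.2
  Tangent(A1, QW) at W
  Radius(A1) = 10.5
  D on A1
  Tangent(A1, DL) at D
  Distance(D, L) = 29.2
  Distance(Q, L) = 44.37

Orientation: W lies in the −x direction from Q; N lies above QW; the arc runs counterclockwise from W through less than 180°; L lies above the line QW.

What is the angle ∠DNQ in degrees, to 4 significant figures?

8.034°

Q is at the origin; QW is horizontal with |QW| = 37.2 and W on the −x side, so W = (-37.20, 0.000). A1 meets QW tangentially, so NW is at right angles to QW, so N = W + (0, 10.5) = (-37.20, 10.50). Since ND ⟂ DL (tangency), |NL| = √(10.5² + 29.2²) = 31.03 regardless of where D sits on A1. So L lies on both circle(Q, 44.37) and circle(N, 31.03); the above-QW intersection is L = (-22.87, 38.02). D is the foot of the tangent from L: D = (-26.80, 9.088).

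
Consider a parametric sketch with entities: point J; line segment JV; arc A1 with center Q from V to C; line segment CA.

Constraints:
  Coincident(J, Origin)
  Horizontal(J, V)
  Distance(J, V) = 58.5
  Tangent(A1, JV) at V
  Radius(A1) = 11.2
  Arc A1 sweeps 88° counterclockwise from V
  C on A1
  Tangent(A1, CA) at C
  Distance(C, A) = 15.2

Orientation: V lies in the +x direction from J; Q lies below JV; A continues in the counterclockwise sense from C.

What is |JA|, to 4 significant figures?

53.52

J is at the origin; J and V share the same y with |JV| = 58.5 and V on the +x side, so V = (58.50, 0.000). Tangency of A1 to JV means the radius QV is perpendicular to JV, so Q = V + (0, -11.2) = (58.50, -11.20). On A1, V sits at bearing 90° from Q; an 88° counterclockwise sweep puts C at bearing 178°, so C = Q + 11.2·(cos 178°, sin 178°) = (47.31, -10.81). Tangency of A1 to CA means the radius QC is perpendicular to CA, so CA runs along (−sin 178°, cos 178°); with |CA| = 15.2, A = (46.78, -26.00). Then |JA| = |A − J| = 53.52.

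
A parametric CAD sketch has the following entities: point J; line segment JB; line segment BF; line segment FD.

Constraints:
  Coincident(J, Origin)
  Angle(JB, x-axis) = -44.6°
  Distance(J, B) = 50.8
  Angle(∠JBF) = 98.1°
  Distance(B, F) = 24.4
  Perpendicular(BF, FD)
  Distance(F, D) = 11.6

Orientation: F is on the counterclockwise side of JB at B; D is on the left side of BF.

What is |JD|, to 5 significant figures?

49.931

J is at the origin; JB runs at -44.6° with length 50.8, so B = 50.8·(cos -44.6°, sin -44.6°) = (36.171, -35.669). ∠JBF = 98.1°, so BF runs at -44.6° + (180° − 98.1°) = 37.300° from the x-axis; with |BF| = 24.4, F = B + 24.4·(cos 37.300°, sin 37.300°) = (55.580, -20.883). The perpendicularity gives FD at right angles to BF; with |FD| = 11.6 on the left of BF, D = F + 11.6·(-0.60599, 0.79547) = (48.551, -11.656). Then |JD| = |D − J| = 49.931.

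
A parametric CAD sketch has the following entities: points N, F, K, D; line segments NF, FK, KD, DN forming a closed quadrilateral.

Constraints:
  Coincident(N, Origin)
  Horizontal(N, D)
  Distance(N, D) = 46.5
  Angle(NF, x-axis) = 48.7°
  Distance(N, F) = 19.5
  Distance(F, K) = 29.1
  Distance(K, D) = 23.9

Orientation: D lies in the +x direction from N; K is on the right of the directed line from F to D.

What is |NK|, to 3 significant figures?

28.0

Checks: |FK| = 29.10 ✓; |KD| = 23.90 ✓.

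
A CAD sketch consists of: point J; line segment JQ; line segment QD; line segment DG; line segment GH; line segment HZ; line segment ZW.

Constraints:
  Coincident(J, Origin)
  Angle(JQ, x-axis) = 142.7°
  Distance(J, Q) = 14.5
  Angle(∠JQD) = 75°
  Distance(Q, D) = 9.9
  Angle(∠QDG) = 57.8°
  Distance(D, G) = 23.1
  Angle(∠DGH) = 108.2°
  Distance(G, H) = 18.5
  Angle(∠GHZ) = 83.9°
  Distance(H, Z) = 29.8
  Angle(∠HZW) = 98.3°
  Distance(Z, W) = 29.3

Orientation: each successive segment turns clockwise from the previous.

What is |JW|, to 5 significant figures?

25.637

J is at the origin; JQ runs at 142.7° with length 14.5, so Q = (-11.534, 8.7868). ∠JQD = 75.0° gives QD at 37.700° from the x-axis; with |QD| = 9.9, D = (-3.7013, 14.841). ∠QDG = 57.8° gives DG at -84.500° from the x-axis; with |DG| = 23.1, G = (-1.4872, -8.1527). ∠DGH = 108.2° gives GH at -156.30° from the x-axis; with |GH| = 18.5, H = (-18.427, -15.589). ∠GHZ = 83.9° gives HZ at 107.60° from the x-axis; with |HZ| = 29.8, Z = (-27.438, 12.816). ∠HZW = 98.3° gives ZW at 25.900° from the x-axis; with |ZW| = 29.3, W = (-1.0806, 25.615). Then |JW| = |W − J| = 25.637.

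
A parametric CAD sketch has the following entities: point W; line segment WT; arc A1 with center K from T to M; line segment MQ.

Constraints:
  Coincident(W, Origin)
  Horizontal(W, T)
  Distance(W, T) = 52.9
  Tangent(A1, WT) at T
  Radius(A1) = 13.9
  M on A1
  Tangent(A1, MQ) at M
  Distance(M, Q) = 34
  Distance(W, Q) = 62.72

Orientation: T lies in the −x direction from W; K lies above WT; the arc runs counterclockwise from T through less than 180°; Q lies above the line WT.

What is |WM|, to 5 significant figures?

41.549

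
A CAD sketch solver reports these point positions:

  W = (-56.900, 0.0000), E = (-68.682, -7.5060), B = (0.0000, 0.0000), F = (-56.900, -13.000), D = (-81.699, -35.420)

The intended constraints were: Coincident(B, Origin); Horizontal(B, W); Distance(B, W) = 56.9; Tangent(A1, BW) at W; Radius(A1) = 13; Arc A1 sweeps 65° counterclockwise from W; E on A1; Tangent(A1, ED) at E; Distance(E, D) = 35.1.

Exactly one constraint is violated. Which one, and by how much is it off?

Distance(E, D) = 35.1 — off by 4.30.

B = (0.00, 0.00) ✓; B.y = 0.00, W.y = 0.00 ✓; |BW| = 56.90 ✓; ∠(FW, WB) = 90.00° ✓; |FW| = 13.00 ✓; bearing(F→E) − bearing(F→W) = 65.00° ✓; |FE| = 13.00 ✓; ∠(FE, ED) = 90.00° ✓; |ED| = 30.80 ✗.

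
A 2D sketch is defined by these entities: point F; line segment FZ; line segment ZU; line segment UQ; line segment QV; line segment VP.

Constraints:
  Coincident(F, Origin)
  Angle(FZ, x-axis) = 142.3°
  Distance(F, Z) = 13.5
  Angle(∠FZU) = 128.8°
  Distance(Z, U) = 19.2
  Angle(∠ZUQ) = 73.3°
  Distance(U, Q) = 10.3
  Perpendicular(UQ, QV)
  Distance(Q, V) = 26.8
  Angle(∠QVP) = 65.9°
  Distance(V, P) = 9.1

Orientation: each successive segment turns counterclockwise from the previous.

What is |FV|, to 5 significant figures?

8.4129

F is at the origin; FZ runs at 142.3° with length 13.5, so Z = (-10.682, 8.2556). ∠FZU = 128.8° gives ZU at -166.50° from the x-axis; with |ZU| = 19.2, U = (-29.351, 3.7735). ∠ZUQ = 73.3° gives UQ at -59.800° from the x-axis; with |UQ| = 10.3, Q = (-24.170, -5.1286). UQ is perpendicular to QV, so QV runs at 30.200°; with |QV| = 26.8, V = (-1.0074, 8.3524). Then |FV| = |V − F| = 8.4129.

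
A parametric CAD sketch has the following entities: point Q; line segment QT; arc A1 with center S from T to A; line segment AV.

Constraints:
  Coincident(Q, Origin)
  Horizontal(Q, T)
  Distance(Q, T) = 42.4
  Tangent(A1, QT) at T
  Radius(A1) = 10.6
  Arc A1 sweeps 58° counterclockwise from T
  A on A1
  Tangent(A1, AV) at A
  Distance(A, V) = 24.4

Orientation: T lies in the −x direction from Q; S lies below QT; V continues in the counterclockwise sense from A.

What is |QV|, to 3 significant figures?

69.3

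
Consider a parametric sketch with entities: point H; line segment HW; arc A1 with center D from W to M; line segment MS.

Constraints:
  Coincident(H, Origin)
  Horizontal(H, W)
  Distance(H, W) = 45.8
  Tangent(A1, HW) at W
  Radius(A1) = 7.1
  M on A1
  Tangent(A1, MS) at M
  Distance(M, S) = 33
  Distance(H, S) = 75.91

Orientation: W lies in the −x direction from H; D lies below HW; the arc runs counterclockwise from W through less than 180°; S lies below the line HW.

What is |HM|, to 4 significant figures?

51.98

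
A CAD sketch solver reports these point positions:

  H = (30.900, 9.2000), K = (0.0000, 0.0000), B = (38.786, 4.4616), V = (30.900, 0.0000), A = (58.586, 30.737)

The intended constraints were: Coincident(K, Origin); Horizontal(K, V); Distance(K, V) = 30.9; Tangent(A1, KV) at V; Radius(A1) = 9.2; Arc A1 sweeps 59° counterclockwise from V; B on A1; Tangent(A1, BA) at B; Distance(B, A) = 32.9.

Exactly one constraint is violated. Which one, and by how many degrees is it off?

Tangent(A1, BA) at B — off by 6.00°.

K = (0.00, 0.00) ✓; K.y = 0.00, V.y = 0.00 ✓; |KV| = 30.90 ✓; ∠(HV, VK) = 90.00° ✓; |HV| = 9.200 ✓; bearing(H→B) − bearing(H→V) = 59.00° ✓; |HB| = 9.200 ✓; ∠(HB, BA) = 96.00° ✗; |BA| = 32.90 ✓.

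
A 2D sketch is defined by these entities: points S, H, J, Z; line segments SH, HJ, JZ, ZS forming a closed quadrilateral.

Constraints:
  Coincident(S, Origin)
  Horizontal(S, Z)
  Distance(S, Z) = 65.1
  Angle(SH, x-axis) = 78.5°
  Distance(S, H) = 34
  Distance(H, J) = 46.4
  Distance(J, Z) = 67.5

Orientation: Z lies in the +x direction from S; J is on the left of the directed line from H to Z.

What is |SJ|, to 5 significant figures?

76.125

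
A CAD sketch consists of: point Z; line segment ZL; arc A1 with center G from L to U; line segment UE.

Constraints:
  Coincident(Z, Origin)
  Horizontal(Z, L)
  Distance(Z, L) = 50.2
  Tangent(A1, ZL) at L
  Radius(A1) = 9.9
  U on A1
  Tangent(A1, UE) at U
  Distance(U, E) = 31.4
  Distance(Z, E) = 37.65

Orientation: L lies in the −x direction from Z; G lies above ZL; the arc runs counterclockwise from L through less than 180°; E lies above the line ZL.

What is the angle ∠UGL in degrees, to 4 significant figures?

53.65°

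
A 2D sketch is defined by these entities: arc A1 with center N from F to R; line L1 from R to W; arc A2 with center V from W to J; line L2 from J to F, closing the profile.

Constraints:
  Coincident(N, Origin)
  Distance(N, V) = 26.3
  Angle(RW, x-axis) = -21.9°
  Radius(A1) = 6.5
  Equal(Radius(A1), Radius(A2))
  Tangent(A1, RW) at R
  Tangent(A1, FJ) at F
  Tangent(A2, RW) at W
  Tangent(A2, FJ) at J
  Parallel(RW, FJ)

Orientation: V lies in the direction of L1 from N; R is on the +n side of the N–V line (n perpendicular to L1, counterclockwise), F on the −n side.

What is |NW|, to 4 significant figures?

27.09

The slot axis is L1's direction at -21.9°, so u = (cos -21.9°, sin -21.9°) = (0.9278, -0.3730) and n = (−sin -21.9°, cos -21.9°) = (0.3730, 0.9278). N is at the origin and V lies 26.3 along u from N, so V = 26.3·u = (24.40, -9.810). Tangency of A1 to both parallel lines with radius 6.5 puts R and F at N ± 6.5·n: R = (2.424, 6.031), F = (-2.424, -6.031). Equal radii place W and J the same way about V: W = V + 6.5·n = (26.83, -3.779), J = V − 6.5·n = (21.98, -15.84). Then |NW| = |W − N| = 27.09.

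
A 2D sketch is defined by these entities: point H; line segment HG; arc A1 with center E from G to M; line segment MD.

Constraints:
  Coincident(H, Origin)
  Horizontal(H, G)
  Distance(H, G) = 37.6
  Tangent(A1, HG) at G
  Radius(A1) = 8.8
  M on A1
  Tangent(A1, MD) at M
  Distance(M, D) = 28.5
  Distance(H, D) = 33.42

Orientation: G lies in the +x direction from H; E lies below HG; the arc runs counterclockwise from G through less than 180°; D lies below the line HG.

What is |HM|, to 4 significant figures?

30.26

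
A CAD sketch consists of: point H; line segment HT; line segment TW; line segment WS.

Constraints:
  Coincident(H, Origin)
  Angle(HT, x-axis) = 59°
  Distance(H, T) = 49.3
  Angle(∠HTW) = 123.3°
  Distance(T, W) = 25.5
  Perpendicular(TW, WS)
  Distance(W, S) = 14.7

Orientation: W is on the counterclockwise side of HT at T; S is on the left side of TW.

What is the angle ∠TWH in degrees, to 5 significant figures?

38.092°

H is at the origin; HT runs at 59.0° with length 49.3, so T = 49.3·(cos 59.0°, sin 59.0°) = (25.391, 42.258). ∠HTW = 123.3°, so TW runs at 59.0° + (180° − 123.3°) = 115.70° from the x-axis; with |TW| = 25.5, W = T + 25.5·(cos 115.70°, sin 115.70°) = (14.333, 65.236). Then cos ∠TWH = WT·WH / (|WT||WH|), giving 38.092°.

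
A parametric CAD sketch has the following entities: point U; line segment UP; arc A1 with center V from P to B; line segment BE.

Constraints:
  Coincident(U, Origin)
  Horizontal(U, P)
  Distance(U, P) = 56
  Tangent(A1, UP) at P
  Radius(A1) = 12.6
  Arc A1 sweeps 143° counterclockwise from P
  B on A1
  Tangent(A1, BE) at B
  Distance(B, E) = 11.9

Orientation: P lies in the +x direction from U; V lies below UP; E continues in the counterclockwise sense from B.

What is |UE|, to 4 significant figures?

65.15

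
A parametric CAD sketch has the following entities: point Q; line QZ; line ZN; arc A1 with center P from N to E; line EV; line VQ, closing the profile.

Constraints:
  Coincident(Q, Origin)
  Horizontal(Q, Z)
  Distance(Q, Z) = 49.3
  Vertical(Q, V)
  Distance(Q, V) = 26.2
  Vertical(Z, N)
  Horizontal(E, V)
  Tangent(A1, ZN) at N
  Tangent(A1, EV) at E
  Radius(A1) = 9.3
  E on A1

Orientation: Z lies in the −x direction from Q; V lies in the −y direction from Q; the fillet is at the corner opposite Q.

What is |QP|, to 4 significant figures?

43.42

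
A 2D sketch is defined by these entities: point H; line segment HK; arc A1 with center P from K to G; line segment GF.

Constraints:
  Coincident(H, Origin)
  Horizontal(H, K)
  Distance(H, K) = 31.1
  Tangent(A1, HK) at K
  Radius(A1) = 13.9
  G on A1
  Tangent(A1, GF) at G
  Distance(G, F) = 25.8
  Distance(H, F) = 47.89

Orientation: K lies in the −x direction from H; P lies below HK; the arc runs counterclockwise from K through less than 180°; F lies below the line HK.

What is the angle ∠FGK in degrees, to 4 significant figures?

112.7°

H is at the origin; H and K share the same y with |HK| = 31.1 and K on the −x side, so K = (-31.10, 0.000). A1 meets HK tangentially, so PK is at right angles to HK, so P = K + (0, -13.9) = (-31.10, -13.90). Since PG ⟂ GF (tangency), |PF| = √(13.9² + 25.8²) = 29.31 regardless of where G sits on A1. So F lies on both circle(H, 47.89) and circle(P, 29.31); the below-HK intersection is F = (-22.93, -42.04). G is the foot of the tangent from F: G = (-41.01, -23.64).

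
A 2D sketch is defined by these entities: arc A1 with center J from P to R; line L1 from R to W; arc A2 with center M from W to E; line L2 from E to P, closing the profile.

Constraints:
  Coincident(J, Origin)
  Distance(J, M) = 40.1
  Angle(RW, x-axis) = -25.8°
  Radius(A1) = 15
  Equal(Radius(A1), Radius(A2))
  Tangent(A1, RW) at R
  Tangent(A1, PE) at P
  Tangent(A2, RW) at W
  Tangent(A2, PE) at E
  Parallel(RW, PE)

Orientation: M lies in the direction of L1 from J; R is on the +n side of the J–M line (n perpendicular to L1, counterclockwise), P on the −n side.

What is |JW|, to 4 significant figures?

42.81

The slot axis is L1's direction at -25.8°, so u = (cos -25.8°, sin -25.8°) = (0.9003, -0.4352) and n = (−sin -25.8°, cos -25.8°) = (0.4352, 0.9003). J is at the origin and M lies 40.1 along u from J, so M = 40.1·u = (36.10, -17.45). Tangency of A1 to both parallel lines with radius 15.0 puts R and P at J ± 15.0·n: R = (6.528, 13.50), P = (-6.528, -13.50). Equal radii place W and E the same way about M: W = M + 15.0·n = (42.63, -3.948), E = M − 15.0·n = (29.57, -30.96). Then |JW| = |W − J| = 42.81.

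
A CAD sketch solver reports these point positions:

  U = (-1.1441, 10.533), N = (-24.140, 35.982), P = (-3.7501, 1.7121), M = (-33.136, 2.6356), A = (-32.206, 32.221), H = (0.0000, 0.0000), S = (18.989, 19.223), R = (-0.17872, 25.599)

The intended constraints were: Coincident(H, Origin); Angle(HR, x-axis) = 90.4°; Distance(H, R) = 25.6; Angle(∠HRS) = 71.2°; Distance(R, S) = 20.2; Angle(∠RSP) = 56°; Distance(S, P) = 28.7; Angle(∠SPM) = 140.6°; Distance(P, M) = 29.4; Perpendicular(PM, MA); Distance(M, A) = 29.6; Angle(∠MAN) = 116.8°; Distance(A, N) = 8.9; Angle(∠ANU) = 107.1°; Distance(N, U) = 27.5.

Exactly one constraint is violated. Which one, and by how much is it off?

Distance(N, U) = 27.5 — off by 6.80.

H = (0.00, 0.00) ✓; HR at 90.40° ✓; |HR| = 25.60 ✓; ∠HRS = 71.20° ✓; |RS| = 20.20 ✓; ∠RSP = 56.00° ✓; |SP| = 28.70 ✓; ∠SPM = 140.6° ✓; |PM| = 29.40 ✓; ∠(PM, MA) = 90.00° ✓; |MA| = 29.60 ✓; ∠MAN = 116.8° ✓; |AN| = 8.900 ✓; ∠ANU = 107.1° ✓; |NU| = 34.30 ✗.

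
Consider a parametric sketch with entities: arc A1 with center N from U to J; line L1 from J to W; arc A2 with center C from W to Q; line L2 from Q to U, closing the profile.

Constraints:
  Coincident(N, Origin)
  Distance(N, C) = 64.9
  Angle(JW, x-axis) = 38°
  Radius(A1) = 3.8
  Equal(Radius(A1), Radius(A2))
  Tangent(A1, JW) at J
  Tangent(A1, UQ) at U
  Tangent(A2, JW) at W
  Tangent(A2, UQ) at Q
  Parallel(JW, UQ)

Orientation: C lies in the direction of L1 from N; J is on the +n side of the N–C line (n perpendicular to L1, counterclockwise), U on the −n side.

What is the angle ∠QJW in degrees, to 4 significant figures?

6.679°

Tangency of A1 to both parallel lines with radius 3.8 puts J and U at N ± 3.8·n: J = (-2.340, 2.994), U = (2.340, -2.994). Equal radii place W and Q the same way about C: W = C + 3.8·n = (48.80, 42.95), Q = C − 3.8·n = (53.48, 36.96). Then cos ∠QJW = JQ·JW / (|JQ||JW|), giving 6.679°.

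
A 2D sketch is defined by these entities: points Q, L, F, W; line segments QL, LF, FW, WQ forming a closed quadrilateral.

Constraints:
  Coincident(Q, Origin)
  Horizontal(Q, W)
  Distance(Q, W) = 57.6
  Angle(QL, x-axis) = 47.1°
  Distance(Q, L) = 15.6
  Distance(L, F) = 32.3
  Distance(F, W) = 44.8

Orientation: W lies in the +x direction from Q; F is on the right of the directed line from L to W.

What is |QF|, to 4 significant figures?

26.71

Q is at the origin; Q and W share the same y with |QW| = 57.6 and W in +x, so W = (57.6, 0). QL runs at 47.1° with |QL| = 15.6, so L = (10.62, 11.43). F is determined by |LF| = 32.3 and |FW| = 44.8 together: it lies at the intersection of circle(L, 32.3) and circle(W, 44.8). With |LW| = 48.35, the foot of the radical line on LW is 14.21 from L and the perpendicular offset is √(32.3² − 14.21²) = 29.01. Taking the right-of-LW solution: F = (17.57, -20.12).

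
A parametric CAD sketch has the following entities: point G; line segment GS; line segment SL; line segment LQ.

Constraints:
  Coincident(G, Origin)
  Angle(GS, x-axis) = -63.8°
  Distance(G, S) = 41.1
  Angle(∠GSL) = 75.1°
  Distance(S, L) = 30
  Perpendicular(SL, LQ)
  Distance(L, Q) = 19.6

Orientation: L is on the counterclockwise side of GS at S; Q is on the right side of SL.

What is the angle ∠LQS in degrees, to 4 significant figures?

56.84°

∠GSL = 75.1°, so SL runs at -63.8° + (180° − 75.1°) = 41.10° from the x-axis; with |SL| = 30.0, L = S + 30.0·(cos 41.10°, sin 41.10°) = (40.75, -17.16). The perpendicularity gives LQ at right angles to SL; with |LQ| = 19.6 on the right of SL, Q = L + 19.6·(0.6574, -0.7536) = (53.64, -31.93). Then cos ∠LQS = QL·QS / (|QL||QS|), giving 56.84°.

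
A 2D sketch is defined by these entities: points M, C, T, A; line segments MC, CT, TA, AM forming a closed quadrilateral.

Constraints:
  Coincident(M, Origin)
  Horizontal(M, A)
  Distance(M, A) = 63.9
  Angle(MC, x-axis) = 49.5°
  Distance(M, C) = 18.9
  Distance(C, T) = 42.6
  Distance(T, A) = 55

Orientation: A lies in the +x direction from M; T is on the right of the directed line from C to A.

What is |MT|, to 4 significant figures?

32.54

M is at the origin; M and A share the same y with |MA| = 63.9 and A in +x, so A = (63.9, 0). MC runs at 49.5° with |MC| = 18.9, so C = (12.27, 14.37). T is determined by |CT| = 42.6 and |TA| = 55.0 together: it lies at the intersection of circle(C, 42.6) and circle(A, 55.0). With |CA| = 53.59, the foot of the radical line on CA is 15.50 from C and the perpendicular offset is √(42.6² − 15.50²) = 39.68. Taking the right-of-CA solution: T = (16.57, -28.01).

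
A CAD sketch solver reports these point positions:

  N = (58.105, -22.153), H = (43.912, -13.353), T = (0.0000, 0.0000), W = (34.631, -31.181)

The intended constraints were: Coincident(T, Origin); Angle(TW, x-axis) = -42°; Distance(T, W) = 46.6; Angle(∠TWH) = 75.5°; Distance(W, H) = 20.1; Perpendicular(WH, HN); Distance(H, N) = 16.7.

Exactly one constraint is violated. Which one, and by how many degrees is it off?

Perpendicular(WH, HN) — off by 4.30°.

T = (0.00, 0.00) ✓; TW at -42.00° ✓; |TW| = 46.60 ✓; ∠TWH = 75.50° ✓; |WH| = 20.10 ✓; ∠(WH, HN) = 94.30° ✗; |HN| = 16.70 ✓.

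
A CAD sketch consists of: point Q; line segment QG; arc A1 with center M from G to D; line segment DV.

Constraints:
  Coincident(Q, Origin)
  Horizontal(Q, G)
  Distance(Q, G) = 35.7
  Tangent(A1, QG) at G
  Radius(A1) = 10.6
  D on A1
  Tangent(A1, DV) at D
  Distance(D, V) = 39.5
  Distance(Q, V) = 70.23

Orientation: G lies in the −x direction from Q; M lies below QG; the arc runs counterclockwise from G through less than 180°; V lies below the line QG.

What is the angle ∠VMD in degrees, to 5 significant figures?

74.978°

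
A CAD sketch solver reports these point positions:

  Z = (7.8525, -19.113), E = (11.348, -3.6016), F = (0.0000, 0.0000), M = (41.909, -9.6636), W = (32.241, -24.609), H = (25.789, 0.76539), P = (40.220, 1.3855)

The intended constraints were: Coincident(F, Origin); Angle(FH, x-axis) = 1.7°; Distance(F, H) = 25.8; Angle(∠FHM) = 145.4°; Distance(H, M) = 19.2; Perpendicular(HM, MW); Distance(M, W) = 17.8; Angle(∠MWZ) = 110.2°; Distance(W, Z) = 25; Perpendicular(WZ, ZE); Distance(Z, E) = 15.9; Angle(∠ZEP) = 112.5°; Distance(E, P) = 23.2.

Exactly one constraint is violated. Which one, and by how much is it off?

Distance(E, P) = 23.2 — off by 6.10.

F = (0.00, 0.00) ✓; FH at 1.700° ✓; |FH| = 25.80 ✓; ∠FHM = 145.4° ✓; |HM| = 19.20 ✓; ∠(HM, MW) = 90.00° ✓; |MW| = 17.80 ✓; ∠MWZ = 110.2° ✓; |WZ| = 25.00 ✓; ∠(WZ, ZE) = 90.00° ✓; |ZE| = 15.90 ✓; ∠ZEP = 112.5° ✓; |EP| = 29.30 ✗.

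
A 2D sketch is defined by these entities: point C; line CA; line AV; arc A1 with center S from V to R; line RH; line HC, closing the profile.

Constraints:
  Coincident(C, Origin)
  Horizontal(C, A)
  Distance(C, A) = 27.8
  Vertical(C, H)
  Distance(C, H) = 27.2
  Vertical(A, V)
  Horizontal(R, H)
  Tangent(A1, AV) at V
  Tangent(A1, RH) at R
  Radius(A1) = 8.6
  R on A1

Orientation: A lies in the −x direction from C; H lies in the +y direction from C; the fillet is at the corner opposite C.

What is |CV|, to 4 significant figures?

33.45

C is at the origin; CA is horizontal with |CA| = 27.8 and A on the −x side, so A = (-27.80, 0.000). CH is vertical with |CH| = 27.2 and H on the +y side, so H = (0.000, 27.20). The virtual corner opposite C is at (-27.80, 27.20). A1 meets AV tangentially, so SV is at right angles to AV and tangency of A1 to RH means the radius SR is perpendicular to RH, with radius 8.6, so the center S sits 8.6 in from both sides at S = (-19.20, 18.60). That places the tangent points at V = (-27.80, 18.60) on AV and R = (-19.20, 27.20) on RH. Then |CV| = |V − C| = 33.45.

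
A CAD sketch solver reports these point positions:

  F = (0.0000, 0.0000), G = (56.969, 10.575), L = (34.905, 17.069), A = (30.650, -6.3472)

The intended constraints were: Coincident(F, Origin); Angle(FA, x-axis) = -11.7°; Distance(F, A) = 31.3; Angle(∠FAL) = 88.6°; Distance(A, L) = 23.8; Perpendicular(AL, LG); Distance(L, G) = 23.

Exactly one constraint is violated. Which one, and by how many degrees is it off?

Perpendicular(AL, LG) — off by 6.10°.

F = (0.00, 0.00) ✓; FA at -11.70° ✓; |FA| = 31.30 ✓; ∠FAL = 88.60° ✓; |AL| = 23.80 ✓; ∠(AL, LG) = 96.10° ✗; |LG| = 23.00 ✓.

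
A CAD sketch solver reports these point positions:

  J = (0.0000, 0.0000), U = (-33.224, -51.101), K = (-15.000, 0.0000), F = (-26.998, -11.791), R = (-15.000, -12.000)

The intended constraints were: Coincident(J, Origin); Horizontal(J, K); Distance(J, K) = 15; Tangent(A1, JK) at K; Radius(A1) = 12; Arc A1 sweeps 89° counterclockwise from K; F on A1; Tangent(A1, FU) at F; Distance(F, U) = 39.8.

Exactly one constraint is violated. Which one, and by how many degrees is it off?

Tangent(A1, FU) at F — off by 8.00°.

J = (0.00, 0.00) ✓; J.y = 0.00, K.y = 0.00 ✓; |JK| = 15.00 ✓; ∠(RK, KJ) = 90.00° ✓; |RK| = 12.00 ✓; bearing(R→F) − bearing(R→K) = 89.00° ✓; |RF| = 12.00 ✓; ∠(RF, FU) = 98.00° ✗; |FU| = 39.80 ✓.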